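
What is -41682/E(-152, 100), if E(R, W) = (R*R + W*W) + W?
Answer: -6947/5534 ≈ -1.2553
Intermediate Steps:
E(R, W) = W + R² + W² (E(R, W) = (R² + W²) + W = W + R² + W²)
-41682/E(-152, 100) = -41682/(100 + (-152)² + 100²) = -41682/(100 + 23104 + 10000) = -41682/33204 = -41682*1/33204 = -6947/5534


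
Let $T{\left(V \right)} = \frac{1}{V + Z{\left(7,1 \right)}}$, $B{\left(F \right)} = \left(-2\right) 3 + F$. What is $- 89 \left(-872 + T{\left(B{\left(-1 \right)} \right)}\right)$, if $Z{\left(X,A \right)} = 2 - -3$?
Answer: $\frac{155305}{2} \approx 77653.0$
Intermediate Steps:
$Z{\left(X,A \right)} = 5$ ($Z{\left(X,A \right)} = 2 + 3 = 5$)
$B{\left(F \right)} = -6 + F$
$T{\left(V \right)} = \frac{1}{5 + V}$ ($T{\left(V \right)} = \frac{1}{V + 5} = \frac{1}{5 + V}$)
$- 89 \left(-872 + T{\left(B{\left(-1 \right)} \right)}\right) = - 89 \left(-872 + \frac{1}{5 - 7}\right) = - 89 \left(-872 + \frac{1}{-2}\right) = - 89 \left(-872 - \frac{1}{2}\right) = \left(-89\right) \left(- \frac{1745}{2}\right) = \frac{155305}{2}$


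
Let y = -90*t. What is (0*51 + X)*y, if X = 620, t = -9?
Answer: 502200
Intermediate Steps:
y = 810 (y = -90*(-9) = 810)
(0*51 + X)*y = (0*51 + 620)*810 = (0 + 620)*810 = 620*810 = 502200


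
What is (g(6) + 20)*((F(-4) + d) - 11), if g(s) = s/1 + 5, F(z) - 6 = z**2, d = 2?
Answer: 403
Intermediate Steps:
F(z) = 6 + z**2
g(s) = 5 + s (g(s) = 1*s + 5 = s + 5 = 5 + s)
(g(6) + 20)*((F(-4) + d) - 11) = ((5 + 6) + 20)*(((6 + (-4)**2) + 2) - 11) = (11 + 20)*(((6 + 16) + 2) - 11) = 31*((22 + 2) - 11) = 31*(24 - 11) = 31*13 = 403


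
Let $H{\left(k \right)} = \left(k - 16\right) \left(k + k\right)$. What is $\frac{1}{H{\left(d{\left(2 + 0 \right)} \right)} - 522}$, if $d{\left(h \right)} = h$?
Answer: $- \frac{1}{578} \approx -0.0017301$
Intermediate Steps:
$H{\left(k \right)} = 2 k \left(-16 + k\right)$ ($H{\left(k \right)} = \left(-16 + k\right) 2 k = 2 k \left(-16 + k\right)$)
$\frac{1}{H{\left(d{\left(2 + 0 \right)} \right)} - 522} = \frac{1}{2 \left(2 + 0\right) \left(-16 + \left(2 + 0\right)\right) - 522} = \frac{1}{2 \cdot 2 \left(-16 + 2\right) - 522} = \frac{1}{2 \cdot 2 \left(-14\right) - 522} = \frac{1}{-56 - 522} = \frac{1}{-578} = - \frac{1}{578}$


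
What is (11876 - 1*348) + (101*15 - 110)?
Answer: 12933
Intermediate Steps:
(11876 - 1*348) + (101*15 - 110) = (11876 - 348) + (1515 - 110) = 11528 + 1405 = 12933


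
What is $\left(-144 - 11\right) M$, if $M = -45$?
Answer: $6975$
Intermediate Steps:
$\left(-144 - 11\right) M = \left(-144 - 11\right) \left(-45\right) = \left(-155\right) \left(-45\right) = 6975$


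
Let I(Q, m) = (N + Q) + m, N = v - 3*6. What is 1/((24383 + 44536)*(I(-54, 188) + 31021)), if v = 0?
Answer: 1/2145930903 ≈ 4.6600e-10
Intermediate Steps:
N = -18 (N = 0 - 3*6 = 0 - 18 = -18)
I(Q, m) = -18 + Q + m (I(Q, m) = (-18 + Q) + m = -18 + Q + m)
1/((24383 + 44536)*(I(-54, 188) + 31021)) = 1/((24383 + 44536)*((-18 - 54 + 188) + 31021)) = 1/(68919*(116 + 31021)) = 1/(68919*31137) = 1/2145930903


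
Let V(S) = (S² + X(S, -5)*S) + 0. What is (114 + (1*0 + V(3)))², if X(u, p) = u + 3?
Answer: 19881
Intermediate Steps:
X(u, p) = 3 + u
V(S) = S² + S*(3 + S) (V(S) = (S² + (3 + S)*S) + 0 = (S² + S*(3 + S)) + 0 = S² + S*(3 + S))
(114 + (1*0 + V(3)))² = (114 + (1*0 + 3*(3 + 2*3)))² = (114 + (0 + 3*(3 + 6)))² = (114 + (0 + 3*9))² = (114 + (0 + 27))² = (114 + 27)² = 141² = 19881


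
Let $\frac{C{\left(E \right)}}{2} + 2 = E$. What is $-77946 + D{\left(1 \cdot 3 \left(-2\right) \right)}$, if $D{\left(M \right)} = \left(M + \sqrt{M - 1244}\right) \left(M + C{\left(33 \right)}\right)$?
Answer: $-78282 + 1400 i \sqrt{2} \approx -78282.0 + 1979.9 i$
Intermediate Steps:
$C{\left(E \right)} = -4 + 2 E$
$D{\left(M \right)} = \left(62 + M\right) \left(M + \sqrt{-1244 + M}\right)$ ($D{\left(M \right)} = \left(M + \sqrt{M - 1244}\right) \left(M + \left(-4 + 2 \cdot 33\right)\right) = \left(M + \sqrt{-1244 + M}\right) \left(M + \left(-4 + 66\right)\right) = \left(M + \sqrt{-1244 + M}\right) \left(M + 62\right) = \left(M + \sqrt{-1244 + M}\right) \left(62 + M\right) = \left(62 + M\right) \left(M + \sqrt{-1244 + M}\right)$)
$-77946 + D{\left(1 \cdot 3 \left(-2\right) \right)} = -77946 + \left(\left(1 \cdot 3 \left(-2\right)\right)^{2} + 62 \cdot 1 \cdot 3 \left(-2\right) + 62 \sqrt{-1244 + 1 \cdot 3 \left(-2\right)} + 1 \cdot 3 \left(-2\right) \sqrt{-1244 + 1 \cdot 3 \left(-2\right)}\right) = -77946 + \left(\left(3 \left(-2\right)\right)^{2} + 62 \cdot 3 \left(-2\right) + 62 \sqrt{-1244 + 3 \left(-2\right)} + 3 \left(-2\right) \sqrt{-1244 + 3 \left(-2\right)}\right) = -77946 + \left(\left(-6\right)^{2} + 62 \left(-6\right) + 62 \sqrt{-1244 - 6} - 6 \sqrt{-1244 - 6}\right) = -77946 + \left(36 - 372 + 62 \sqrt{-1250} - 6 \sqrt{-1250}\right) = -77946 + \left(36 - 372 + 62 \cdot 25 i \sqrt{2} - 6 \cdot 25 i \sqrt{2}\right) = -77946 + \left(36 - 372 + 1550 i \sqrt{2} - 150 i \sqrt{2}\right) = -77946 - \left(336 - 1400 i \sqrt{2}\right) = -78282 + 1400 i \sqrt{2}$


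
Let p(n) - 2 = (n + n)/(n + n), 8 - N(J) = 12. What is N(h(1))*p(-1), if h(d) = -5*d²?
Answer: -12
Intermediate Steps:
N(J) = -4 (N(J) = 8 - 1*12 = 8 - 12 = -4)
p(n) = 3 (p(n) = 2 + (n + n)/(n + n) = 2 + (2*n)/((2*n)) = 2 + (2*n)*(1/(2*n)) = 2 + 1 = 3)
N(h(1))*p(-1) = -4*3 = -12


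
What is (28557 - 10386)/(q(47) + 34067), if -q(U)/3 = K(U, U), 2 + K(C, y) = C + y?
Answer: 18171/33791 ≈ 0.53775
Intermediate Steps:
K(C, y) = -2 + C + y (K(C, y) = -2 + (C + y) = -2 + C + y)
q(U) = 6 - 6*U (q(U) = -3*(-2 + U + U) = -3*(-2 + 2*U) = 6 - 6*U)
(28557 - 10386)/(q(47) + 34067) = (28557 - 10386)/((6 - 6*47) + 34067) = 18171/((6 - 282) + 34067) = 18171/(-276 + 34067) = 18171/33791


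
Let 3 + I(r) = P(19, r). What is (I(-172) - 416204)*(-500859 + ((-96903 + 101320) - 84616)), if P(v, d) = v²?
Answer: 241630645068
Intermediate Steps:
I(r) = 358 (I(r) = -3 + 19² = -3 + 361 = 358)
(I(-172) - 416204)*(-500859 + ((-96903 + 101320) - 84616)) = (358 - 416204)*(-500859 + ((-96903 + 101320) - 84616)) = -415846*(-500859 + (4417 - 84616)) = -415846*(-500859 - 80199) = -415846*(-581058) = 241630645068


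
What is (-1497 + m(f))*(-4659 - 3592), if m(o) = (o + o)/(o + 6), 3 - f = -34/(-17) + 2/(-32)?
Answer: 1395466877/113 ≈ 1.2349e+7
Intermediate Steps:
f = 17/16 (f = 3 - (-34/(-17) + 2/(-32)) = 3 - (-34*(-1/17) + 2*(-1/32)) = 3 - (2 - 1/16) = 3 - 1*31/16 = 3 - 31/16 = 17/16 ≈ 1.0625)
m(o) = 2*o/(6 + o) (m(o) = (2*o)/(6 + o) = 2*o/(6 + o))
(-1497 + m(f))*(-4659 - 3592) = (-1497 + 2*(17/16)/(6 + 17/16))*(-4659 - 3592) = (-1497 + 2*(17/16)/(113/16))*(-8251) = (-1497 + 2*(17/16)*(16/113))*(-8251) = (-1497 + 34/113)*(-8251) = -169127/113*(-8251) = 1395466877/113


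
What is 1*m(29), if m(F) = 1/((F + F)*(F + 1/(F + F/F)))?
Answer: 15/25259 ≈ 0.00059385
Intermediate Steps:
m(F) = 1/(2*F*(F + 1/(1 + F))) (m(F) = 1/((2*F)*(F + 1/(F + 1))) = 1/((2*F)*(F + 1/(1 + F))) = 1/(2*F*(F + 1/(1 + F))))
1*m(29) = 1*((1/2)*(1 + 29)/(29*(1 + 29 + 29**2))) = 1*((1/2)*(1/29)*30/(1 + 29 + 841)) = 1*((1/2)*(1/29)*30/871) = 1*((1/2)*(1/29)*(1/871)*30) = 1*(15/25259) = 15/25259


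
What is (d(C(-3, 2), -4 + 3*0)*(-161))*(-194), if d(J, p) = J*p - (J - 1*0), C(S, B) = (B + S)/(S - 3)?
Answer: -78085/3 ≈ -26028.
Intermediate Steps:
C(S, B) = (B + S)/(-3 + S)
d(J, p) = -J + J*p (d(J, p) = J*p - (J + 0) = J*p - J = -J + J*p)
(d(C(-3, 2), -4 + 3*0)*(-161))*(-194) = ((((2 - 3)/(-3 - 3))*(-1 + (-4 + 3*0)))*(-161))*(-194) = (((-1/(-6))*(-1 + (-4 + 0)))*(-161))*(-194) = (((-⅙*(-1))*(-1 - 4))*(-161))*(-194) = (((⅙)*(-5))*(-161))*(-194) = -⅚*(-161)*(-194) = (805/6)*(-194) = -78085/3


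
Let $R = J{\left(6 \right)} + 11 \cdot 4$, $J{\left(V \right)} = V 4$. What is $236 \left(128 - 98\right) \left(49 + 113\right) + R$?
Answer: $1147028$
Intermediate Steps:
$J{\left(V \right)} = 4 V$
$R = 68$ ($R = 4 \cdot 6 + 11 \cdot 4 = 24 + 44 = 68$)
$236 \left(128 - 98\right) \left(49 + 113\right) + R = 236 \left(128 - 98\right) \left(49 + 113\right) + 68 = 236 \cdot 30 \cdot 162 + 68 = 236 \cdot 4860 + 68 = 1146960 + 68 = 1147028$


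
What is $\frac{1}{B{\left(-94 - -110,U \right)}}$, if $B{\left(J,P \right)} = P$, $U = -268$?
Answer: $- \frac{1}{268} \approx -0.0037313$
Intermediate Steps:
$\frac{1}{B{\left(-94 - -110,U \right)}} = \frac{1}{-268} = - \frac{1}{268}$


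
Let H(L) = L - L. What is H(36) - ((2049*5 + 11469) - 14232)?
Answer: -7482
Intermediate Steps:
H(L) = 0
H(36) - ((2049*5 + 11469) - 14232) = 0 - ((2049*5 + 11469) - 14232) = 0 - ((10245 + 11469) - 14232) = 0 - (21714 - 14232) = 0 - 1*7482 = 0 - 7482 = -7482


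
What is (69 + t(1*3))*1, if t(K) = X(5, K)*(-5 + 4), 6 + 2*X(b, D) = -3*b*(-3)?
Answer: 99/2 ≈ 49.500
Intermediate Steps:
X(b, D) = -3 + 9*b/2 (X(b, D) = -3 + (-3*b*(-3))/2 = -3 + (9*b)/2 = -3 + 9*b/2)
t(K) = -39/2 (t(K) = (-3 + (9/2)*5)*(-5 + 4) = (-3 + 45/2)*(-1) = (39/2)*(-1) = -39/2)
(69 + t(1*3))*1 = (69 - 39/2)*1 = (99/2)*1 = 99/2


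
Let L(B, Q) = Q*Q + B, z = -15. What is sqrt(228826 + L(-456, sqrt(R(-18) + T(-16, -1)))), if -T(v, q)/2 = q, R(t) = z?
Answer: 3*sqrt(25373) ≈ 477.87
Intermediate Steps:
R(t) = -15
T(v, q) = -2*q
L(B, Q) = B + Q**2 (L(B, Q) = Q**2 + B = B + Q**2)
sqrt(228826 + L(-456, sqrt(R(-18) + T(-16, -1)))) = sqrt(228826 + (-456 + (sqrt(-15 - 2*(-1)))**2)) = sqrt(228826 + (-456 + (sqrt(-15 + 2))**2)) = sqrt(228826 + (-456 + (sqrt(-13))**2)) = sqrt(228826 + (-456 + (I*sqrt(13))**2)) = sqrt(228826 + (-456 - 13)) = sqrt(228826 - 469) = sqrt(228357) = 3*sqrt(25373)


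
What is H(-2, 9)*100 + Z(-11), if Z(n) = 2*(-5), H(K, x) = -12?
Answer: -1210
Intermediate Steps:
Z(n) = -10
H(-2, 9)*100 + Z(-11) = -12*100 - 10 = -1200 - 10 = -1210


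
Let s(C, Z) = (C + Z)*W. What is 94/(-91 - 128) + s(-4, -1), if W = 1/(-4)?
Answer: 719/876 ≈ 0.82078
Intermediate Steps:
W = -¼ ≈ -0.25000
s(C, Z) = -C/4 - Z/4 (s(C, Z) = (C + Z)*(-¼) = -C/4 - Z/4)
94/(-91 - 128) + s(-4, -1) = 94/(-91 - 128) + (-¼*(-4) - ¼*(-1)) = 94/(-219) + (1 + ¼) = 94*(-1/219) + 5/4 = -94/219 + 5/4 = 719/876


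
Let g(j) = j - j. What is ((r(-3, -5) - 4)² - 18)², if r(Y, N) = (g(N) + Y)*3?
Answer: 22801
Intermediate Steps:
g(j) = 0
r(Y, N) = 3*Y (r(Y, N) = (0 + Y)*3 = Y*3 = 3*Y)
((r(-3, -5) - 4)² - 18)² = ((3*(-3) - 4)² - 18)² = ((-9 - 4)² - 18)² = ((-13)² - 18)² = (169 - 18)² = 151² = 22801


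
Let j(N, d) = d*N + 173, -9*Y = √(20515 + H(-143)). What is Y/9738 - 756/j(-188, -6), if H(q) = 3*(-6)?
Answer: -756/1301 - √20497/87642 ≈ -0.58273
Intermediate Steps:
H(q) = -18
Y = -√20497/9 (Y = -√(20515 - 18)/9 = -√20497/9 ≈ -15.908)
j(N, d) = 173 + N*d (j(N, d) = N*d + 173 = 173 + N*d)
Y/9738 - 756/j(-188, -6) = -√20497/9/9738 - 756/(173 - 188*(-6)) = -√20497/9*(1/9738) - 756/(173 + 1128) = -√20497/87642 - 756/1301 = -756/1301 - √20497/87642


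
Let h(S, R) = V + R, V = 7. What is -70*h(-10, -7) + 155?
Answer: 155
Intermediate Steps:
h(S, R) = 7 + R
-70*h(-10, -7) + 155 = -70*(7 - 7) + 155 = -70*0 + 155 = 0 + 155 = 155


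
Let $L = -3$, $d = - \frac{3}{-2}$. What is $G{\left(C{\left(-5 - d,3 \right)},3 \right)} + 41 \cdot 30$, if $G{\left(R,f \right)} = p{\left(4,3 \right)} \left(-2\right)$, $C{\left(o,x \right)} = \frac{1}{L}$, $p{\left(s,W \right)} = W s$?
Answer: $1206$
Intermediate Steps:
$d = \frac{3}{2}$ ($d = \left(-3\right) \left(- \frac{1}{2}\right) = \frac{3}{2} \approx 1.5$)
$C{\left(o,x \right)} = - \frac{1}{3}$ ($C{\left(o,x \right)} = \frac{1}{-3} = - \frac{1}{3}$)
$G{\left(R,f \right)} = -24$ ($G{\left(R,f \right)} = 3 \cdot 4 \left(-2\right) = 12 \left(-2\right) = -24$)
$G{\left(C{\left(-5 - d,3 \right)},3 \right)} + 41 \cdot 30 = -24 + 41 \cdot 30 = -24 + 1230 = 1206$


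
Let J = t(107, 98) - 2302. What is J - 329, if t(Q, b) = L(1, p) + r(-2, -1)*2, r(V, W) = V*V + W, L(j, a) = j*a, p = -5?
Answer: -2630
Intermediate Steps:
L(j, a) = a*j
r(V, W) = W + V² (r(V, W) = V² + W = W + V²)
t(Q, b) = 1 (t(Q, b) = -5*1 + (-1 + (-2)²)*2 = -5 + (-1 + 4)*2 = -5 + 3*2 = -5 + 6 = 1)
J = -2301 (J = 1 - 2302 = -2301)
J - 329 = -2301 - 329 = -2630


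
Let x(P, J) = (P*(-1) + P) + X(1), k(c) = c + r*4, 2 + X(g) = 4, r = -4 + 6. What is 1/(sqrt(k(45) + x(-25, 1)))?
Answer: sqrt(55)/55 ≈ 0.13484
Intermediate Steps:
r = 2
X(g) = 2 (X(g) = -2 + 4 = 2)
k(c) = 8 + c (k(c) = c + 2*4 = c + 8 = 8 + c)
x(P, J) = 2 (x(P, J) = (P*(-1) + P) + 2 = (-P + P) + 2 = 0 + 2 = 2)
1/(sqrt(k(45) + x(-25, 1))) = 1/(sqrt((8 + 45) + 2)) = 1/(sqrt(53 + 2)) = 1/(sqrt(55)) = sqrt(55)/55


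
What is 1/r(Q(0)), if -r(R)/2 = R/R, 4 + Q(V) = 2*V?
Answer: -½ ≈ -0.50000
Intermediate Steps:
Q(V) = -4 + 2*V
r(R) = -2 (r(R) = -2*R/R = -2*1 = -2)
1/r(Q(0)) = 1/(-2) = -½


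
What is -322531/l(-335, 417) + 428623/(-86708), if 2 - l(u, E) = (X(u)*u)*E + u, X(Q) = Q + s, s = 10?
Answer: -9715874390613/1968294924452 ≈ -4.9362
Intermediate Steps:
X(Q) = 10 + Q (X(Q) = Q + 10 = 10 + Q)
l(u, E) = 2 - u - E*u*(10 + u) (l(u, E) = 2 - (((10 + u)*u)*E + u) = 2 - ((u*(10 + u))*E + u) = 2 - (E*u*(10 + u) + u) = 2 - (u + E*u*(10 + u)) = 2 + (-u - E*u*(10 + u)) = 2 - u - E*u*(10 + u))
-322531/l(-335, 417) + 428623/(-86708) = -322531/(2 - 1*(-335) - 1*417*(-335)*(10 - 335)) + 428623/(-86708) = -322531/(2 + 335 - 1*417*(-335)*(-325)) + 428623*(-1/86708) = -322531/(2 + 335 - 45400875) - 428623/86708 = -322531/(-45400538) - 428623/86708 = -322531*(-1/45400538) - 428623/86708 = 322531/45400538 - 428623/86708 = -9715874390613/1968294924452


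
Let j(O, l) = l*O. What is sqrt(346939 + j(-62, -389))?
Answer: sqrt(371057) ≈ 609.14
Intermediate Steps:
j(O, l) = O*l
sqrt(346939 + j(-62, -389)) = sqrt(346939 - 62*(-389)) = sqrt(346939 + 24118) = sqrt(371057)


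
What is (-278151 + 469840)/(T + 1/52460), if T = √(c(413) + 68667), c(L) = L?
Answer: -10056004940/190111724527999 + 1055076038304800*√17270/190111724527999 ≈ 729.33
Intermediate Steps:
T = 2*√17270 (T = √(413 + 68667) = √69080 = 2*√17270 ≈ 262.83)
(-278151 + 469840)/(T + 1/52460) = (-278151 + 469840)/(2*√17270 + 1/52460) = 191689/(2*√17270 + 1/52460) = 191689/(1/52460 + 2*√17270)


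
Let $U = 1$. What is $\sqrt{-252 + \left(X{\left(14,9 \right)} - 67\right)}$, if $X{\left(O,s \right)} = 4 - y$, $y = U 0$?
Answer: $3 i \sqrt{35} \approx 17.748 i$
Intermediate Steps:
$y = 0$ ($y = 1 \cdot 0 = 0$)
$X{\left(O,s \right)} = 4$ ($X{\left(O,s \right)} = 4 - 0 = 4 + 0 = 4$)
$\sqrt{-252 + \left(X{\left(14,9 \right)} - 67\right)} = \sqrt{-252 + \left(4 - 67\right)} = \sqrt{-252 - 63} = \sqrt{-315} = 3 i \sqrt{35}$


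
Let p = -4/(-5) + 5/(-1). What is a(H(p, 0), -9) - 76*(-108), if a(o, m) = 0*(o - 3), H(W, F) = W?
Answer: 8208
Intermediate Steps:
p = -21/5 (p = -4*(-⅕) + 5*(-1) = ⅘ - 5 = -21/5 ≈ -4.2000)
a(o, m) = 0 (a(o, m) = 0*(-3 + o) = 0)
a(H(p, 0), -9) - 76*(-108) = 0 - 76*(-108) = 0 + 8208 = 8208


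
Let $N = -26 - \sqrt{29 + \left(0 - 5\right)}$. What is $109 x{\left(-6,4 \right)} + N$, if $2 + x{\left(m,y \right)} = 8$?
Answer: $628 - 2 \sqrt{6} \approx 623.1$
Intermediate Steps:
$x{\left(m,y \right)} = 6$ ($x{\left(m,y \right)} = -2 + 8 = 6$)
$N = -26 - 2 \sqrt{6}$ ($N = -26 - \sqrt{29 + \left(0 - 5\right)} = -26 - \sqrt{29 - 5} = -26 - \sqrt{24} = -26 - 2 \sqrt{6} \approx -30.899$)
$109 x{\left(-6,4 \right)} + N = 109 \cdot 6 - \left(26 + 2 \sqrt{6}\right) = 654 - \left(26 + 2 \sqrt{6}\right) = 628 - 2 \sqrt{6}$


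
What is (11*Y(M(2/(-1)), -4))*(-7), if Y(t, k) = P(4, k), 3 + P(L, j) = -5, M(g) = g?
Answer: 616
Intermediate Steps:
P(L, j) = -8 (P(L, j) = -3 - 5 = -8)
Y(t, k) = -8
(11*Y(M(2/(-1)), -4))*(-7) = (11*(-8))*(-7) = -88*(-7) = 616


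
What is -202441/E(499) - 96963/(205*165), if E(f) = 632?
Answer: -2302949147/7125800 ≈ -323.18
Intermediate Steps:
-202441/E(499) - 96963/(205*165) = -202441/632 - 96963/(205*165) = -202441*1/632 - 96963/33825 = -202441/632 - 96963*1/33825 = -202441/632 - 32321/11275 = -2302949147/7125800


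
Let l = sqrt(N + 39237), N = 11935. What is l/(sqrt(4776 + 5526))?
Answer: sqrt(131793486)/5151 ≈ 2.2287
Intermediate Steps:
l = 2*sqrt(12793) (l = sqrt(11935 + 39237) = sqrt(51172) = 2*sqrt(12793) ≈ 226.21)
l/(sqrt(4776 + 5526)) = (2*sqrt(12793))/(sqrt(4776 + 5526)) = (2*sqrt(12793))/(sqrt(10302)) = (2*sqrt(12793))*(sqrt(10302)/10302) = sqrt(131793486)/5151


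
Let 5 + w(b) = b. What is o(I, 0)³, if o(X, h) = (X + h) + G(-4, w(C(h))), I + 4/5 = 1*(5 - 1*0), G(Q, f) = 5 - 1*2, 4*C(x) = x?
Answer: 46656/125 ≈ 373.25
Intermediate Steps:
C(x) = x/4
w(b) = -5 + b
G(Q, f) = 3 (G(Q, f) = 5 - 2 = 3)
I = 21/5 (I = -⅘ + 1*(5 - 1*0) = -⅘ + 1*(5 + 0) = -⅘ + 1*5 = -⅘ + 5 = 21/5 ≈ 4.2000)
o(X, h) = 3 + X + h (o(X, h) = (X + h) + 3 = 3 + X + h)
o(I, 0)³ = (3 + 21/5 + 0)³ = (36/5)³ = 46656/125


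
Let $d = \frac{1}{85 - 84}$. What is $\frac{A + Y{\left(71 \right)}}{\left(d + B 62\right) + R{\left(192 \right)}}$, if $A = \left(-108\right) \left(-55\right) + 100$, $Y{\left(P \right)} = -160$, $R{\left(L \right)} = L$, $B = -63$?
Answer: $- \frac{5880}{3713} \approx -1.5836$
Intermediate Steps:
$d = 1$ ($d = 1^{-1} = 1$)
$A = 6040$ ($A = 5940 + 100 = 6040$)
$\frac{A + Y{\left(71 \right)}}{\left(d + B 62\right) + R{\left(192 \right)}} = \frac{6040 - 160}{\left(1 - 3906\right) + 192} = \frac{5880}{\left(1 - 3906\right) + 192} = \frac{5880}{-3905 + 192} = \frac{5880}{-3713} = 5880 \left(- \frac{1}{3713}\right) = - \frac{5880}{3713}$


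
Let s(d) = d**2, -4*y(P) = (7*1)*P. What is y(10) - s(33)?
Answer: -2213/2 ≈ -1106.5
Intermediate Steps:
y(P) = -7*P/4 (y(P) = -7*1*P/4 = -7*P/4)
y(10) - s(33) = -7/4*10 - 1*33**2 = -35/2 - 1*1089 = -35/2 - 1089 = -2213/2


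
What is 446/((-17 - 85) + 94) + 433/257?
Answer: -55579/1028 ≈ -54.065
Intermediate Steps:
446/((-17 - 85) + 94) + 433/257 = 446/(-102 + 94) + 433*(1/257) = 446/(-8) + 433/257 = 446*(-⅛) + 433/257 = -223/4 + 433/257 = -55579/1028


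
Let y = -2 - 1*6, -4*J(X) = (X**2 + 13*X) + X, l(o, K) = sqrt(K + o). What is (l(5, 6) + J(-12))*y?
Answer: -48 - 8*sqrt(11) ≈ -74.533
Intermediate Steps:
J(X) = -7*X/2 - X**2/4 (J(X) = -((X**2 + 13*X) + X)/4 = -(X**2 + 14*X)/4 = -7*X/2 - X**2/4)
y = -8 (y = -2 - 6 = -8)
(l(5, 6) + J(-12))*y = (sqrt(6 + 5) - 1/4*(-12)*(14 - 12))*(-8) = (sqrt(11) - 1/4*(-12)*2)*(-8) = (sqrt(11) + 6)*(-8) = (6 + sqrt(11))*(-8) = -48 - 8*sqrt(11)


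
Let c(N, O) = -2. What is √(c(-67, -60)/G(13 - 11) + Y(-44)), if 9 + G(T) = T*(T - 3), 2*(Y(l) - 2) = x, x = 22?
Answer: √1595/11 ≈ 3.6307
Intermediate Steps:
Y(l) = 13 (Y(l) = 2 + (½)*22 = 2 + 11 = 13)
G(T) = -9 + T*(-3 + T) (G(T) = -9 + T*(T - 3) = -9 + T*(-3 + T))
√(c(-67, -60)/G(13 - 11) + Y(-44)) = √(-2/(-9 + (13 - 11)² - 3*(13 - 11)) + 13) = √(-2/(-9 + 2² - 3*2) + 13) = √(-2/(-9 + 4 - 6) + 13) = √(-2/(-11) + 13) = √(-2*(-1/11) + 13) = √(2/11 + 13) = √(145/11) = √1595/11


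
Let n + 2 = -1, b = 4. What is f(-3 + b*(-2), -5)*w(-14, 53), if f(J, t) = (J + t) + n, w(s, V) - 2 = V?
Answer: -1045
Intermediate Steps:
w(s, V) = 2 + V
n = -3 (n = -2 - 1 = -3)
f(J, t) = -3 + J + t (f(J, t) = (J + t) - 3 = -3 + J + t)
f(-3 + b*(-2), -5)*w(-14, 53) = (-3 + (-3 + 4*(-2)) - 5)*(2 + 53) = (-3 + (-3 - 8) - 5)*55 = (-3 - 11 - 5)*55 = -19*55 = -1045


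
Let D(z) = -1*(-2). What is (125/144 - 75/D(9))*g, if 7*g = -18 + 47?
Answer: -152975/1008 ≈ -151.76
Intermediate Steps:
D(z) = 2
g = 29/7 (g = (-18 + 47)/7 = (⅐)*29 = 29/7 ≈ 4.1429)
(125/144 - 75/D(9))*g = (125/144 - 75/2)*(29/7) = -5275/144*29/7 = -152975/1008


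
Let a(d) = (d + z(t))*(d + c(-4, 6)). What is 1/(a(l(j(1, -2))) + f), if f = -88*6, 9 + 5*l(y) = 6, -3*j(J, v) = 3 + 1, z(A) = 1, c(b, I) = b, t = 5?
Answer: -25/13246 ≈ -0.0018874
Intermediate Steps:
j(J, v) = -4/3 (j(J, v) = -(3 + 1)/3 = -⅓*4 = -4/3)
l(y) = -⅗ (l(y) = -9/5 + (⅕)*6 = -9/5 + 6/5 = -⅗)
a(d) = (1 + d)*(-4 + d) (a(d) = (d + 1)*(d - 4) = (1 + d)*(-4 + d))
f = -528
1/(a(l(j(1, -2))) + f) = 1/((-4 + (-⅗)² - 3*(-⅗)) - 528) = 1/((-4 + 9/25 + 9/5) - 528) = 1/(-46/25 - 528) = 1/(-13246/25) = -25/13246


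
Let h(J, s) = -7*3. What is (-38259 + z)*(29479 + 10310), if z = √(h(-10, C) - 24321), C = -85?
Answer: -1522287351 + 39789*I*√24342 ≈ -1.5223e+9 + 6.2078e+6*I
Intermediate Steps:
h(J, s) = -21
z = I*√24342 (z = √(-21 - 24321) = √(-24342) = I*√24342 ≈ 156.02*I)
(-38259 + z)*(29479 + 10310) = (-38259 + I*√24342)*(29479 + 10310) = (-38259 + I*√24342)*39789 = -1522287351 + 39789*I*√24342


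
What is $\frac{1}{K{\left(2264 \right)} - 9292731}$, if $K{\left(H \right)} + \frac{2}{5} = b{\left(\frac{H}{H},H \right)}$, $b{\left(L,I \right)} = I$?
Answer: $- \frac{5}{46452337} \approx -1.0764 \cdot 10^{-7}$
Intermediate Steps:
$K{\left(H \right)} = - \frac{2}{5} + H$
$\frac{1}{K{\left(2264 \right)} - 9292731} = \frac{1}{\left(- \frac{2}{5} + 2264\right) - 9292731} = \frac{1}{\frac{11318}{5} - 9292731} = \frac{1}{- \frac{46452337}{5}} = - \frac{5}{46452337}$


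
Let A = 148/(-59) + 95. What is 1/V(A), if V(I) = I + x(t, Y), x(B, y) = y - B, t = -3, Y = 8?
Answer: 59/6106 ≈ 0.0096626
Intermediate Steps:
A = 5457/59 (A = 148*(-1/59) + 95 = -148/59 + 95 = 5457/59 ≈ 92.492)
V(I) = 11 + I (V(I) = I + (8 - 1*(-3)) = I + (8 + 3) = I + 11 = 11 + I)
1/V(A) = 1/(11 + 5457/59) = 1/(6106/59) = 59/6106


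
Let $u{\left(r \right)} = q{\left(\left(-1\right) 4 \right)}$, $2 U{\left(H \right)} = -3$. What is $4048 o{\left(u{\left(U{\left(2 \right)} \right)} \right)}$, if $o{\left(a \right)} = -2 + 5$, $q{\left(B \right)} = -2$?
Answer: $12144$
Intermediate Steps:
$U{\left(H \right)} = - \frac{3}{2}$ ($U{\left(H \right)} = \frac{1}{2} \left(-3\right) = - \frac{3}{2}$)
$u{\left(r \right)} = -2$
$o{\left(a \right)} = 3$
$4048 o{\left(u{\left(U{\left(2 \right)} \right)} \right)} = 4048 \cdot 3 = 12144$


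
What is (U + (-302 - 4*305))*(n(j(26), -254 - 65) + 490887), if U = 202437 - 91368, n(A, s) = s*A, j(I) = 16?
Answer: 53216070301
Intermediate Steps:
n(A, s) = A*s
U = 111069
(U + (-302 - 4*305))*(n(j(26), -254 - 65) + 490887) = (111069 + (-302 - 4*305))*(16*(-254 - 65) + 490887) = (111069 + (-302 - 1220))*(16*(-319) + 490887) = (111069 - 1522)*(-5104 + 490887) = 109547*485783 = 53216070301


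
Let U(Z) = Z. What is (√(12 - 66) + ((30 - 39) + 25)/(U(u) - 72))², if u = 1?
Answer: (-16 + 213*I*√6)²/5041 ≈ -53.949 - 3.312*I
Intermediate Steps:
(√(12 - 66) + ((30 - 39) + 25)/(U(u) - 72))² = (√(12 - 66) + ((30 - 39) + 25)/(1 - 72))² = (√(-54) + (-9 + 25)/(-71))² = (3*I*√6 + 16*(-1/71))² = (3*I*√6 - 16/71)² = (-16/71 + 3*I*√6)²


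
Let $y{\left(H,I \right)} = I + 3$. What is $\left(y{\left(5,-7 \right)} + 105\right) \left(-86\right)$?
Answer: $-8686$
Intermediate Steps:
$y{\left(H,I \right)} = 3 + I$
$\left(y{\left(5,-7 \right)} + 105\right) \left(-86\right) = \left(\left(3 - 7\right) + 105\right) \left(-86\right) = \left(-4 + 105\right) \left(-86\right) = 101 \left(-86\right) = -8686$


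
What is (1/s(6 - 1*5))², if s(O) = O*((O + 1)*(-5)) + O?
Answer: 1/81 ≈ 0.012346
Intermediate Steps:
s(O) = O + O*(-5 - 5*O) (s(O) = O*((1 + O)*(-5)) + O = O*(-5 - 5*O) + O = O + O*(-5 - 5*O))
(1/s(6 - 1*5))² = (1/(-(6 - 1*5)*(4 + 5*(6 - 1*5))))² = (1/(-(6 - 5)*(4 + 5*(6 - 5))))² = (1/(-1*1*(4 + 5*1)))² = (1/(-1*1*(4 + 5)))² = (1/(-1*1*9))² = (1/(-9))² = (-⅑)² = 1/81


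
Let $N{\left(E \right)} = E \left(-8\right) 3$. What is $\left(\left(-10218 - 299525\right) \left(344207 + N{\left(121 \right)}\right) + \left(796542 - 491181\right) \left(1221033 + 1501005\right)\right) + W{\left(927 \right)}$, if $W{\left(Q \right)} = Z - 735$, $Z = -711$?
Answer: $725488029143$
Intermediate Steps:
$N{\left(E \right)} = - 24 E$ ($N{\left(E \right)} = - 8 E 3 = - 24 E$)
$W{\left(Q \right)} = -1446$ ($W{\left(Q \right)} = -711 - 735 = -1446$)
$\left(\left(-10218 - 299525\right) \left(344207 + N{\left(121 \right)}\right) + \left(796542 - 491181\right) \left(1221033 + 1501005\right)\right) + W{\left(927 \right)} = \left(\left(-10218 - 299525\right) \left(344207 - 2904\right) + \left(796542 - 491181\right) \left(1221033 + 1501005\right)\right) - 1446 = \left(- 309743 \left(344207 - 2904\right) + 305361 \cdot 2722038\right) - 1446 = \left(\left(-309743\right) 341303 + 831204245718\right) - 1446 = \left(-105716215129 + 831204245718\right) - 1446 = 725488030589 - 1446 = 725488029143$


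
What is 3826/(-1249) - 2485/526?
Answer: -5116241/656974 ≈ -7.7876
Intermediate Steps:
3826/(-1249) - 2485/526 = 3826*(-1/1249) - 2485*1/526 = -3826/1249 - 2485/526 = -5116241/656974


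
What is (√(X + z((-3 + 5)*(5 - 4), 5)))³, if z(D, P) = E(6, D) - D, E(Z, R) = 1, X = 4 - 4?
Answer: -I ≈ -1.0*I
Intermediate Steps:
X = 0
z(D, P) = 1 - D
(√(X + z((-3 + 5)*(5 - 4), 5)))³ = (√(0 + (1 - (-3 + 5)*(5 - 4))))³ = (√(0 + (1 - 2)))³ = (√(0 - 1))³ = (√(-1))³ = I³ = -I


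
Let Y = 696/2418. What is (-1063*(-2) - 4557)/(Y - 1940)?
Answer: 89063/71064 ≈ 1.2533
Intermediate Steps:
Y = 116/403 (Y = 696*(1/2418) = 116/403 ≈ 0.28784)
(-1063*(-2) - 4557)/(Y - 1940) = (-1063*(-2) - 4557)/(116/403 - 1940) = (2126 - 4557)/(-781704/403) = -2431*(-403/781704) = 89063/71064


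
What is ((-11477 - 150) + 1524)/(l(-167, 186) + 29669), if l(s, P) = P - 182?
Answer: -10103/29673 ≈ -0.34048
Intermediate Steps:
l(s, P) = -182 + P
((-11477 - 150) + 1524)/(l(-167, 186) + 29669) = ((-11477 - 150) + 1524)/((-182 + 186) + 29669) = (-11627 + 1524)/(4 + 29669) = -10103/29673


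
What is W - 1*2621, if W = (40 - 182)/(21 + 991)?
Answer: -1326297/506 ≈ -2621.1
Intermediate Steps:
W = -71/506 (W = -142/1012 = -142*1/1012 = -71/506 ≈ -0.14032)
W - 1*2621 = -71/506 - 1*2621 = -71/506 - 2621 = -1326297/506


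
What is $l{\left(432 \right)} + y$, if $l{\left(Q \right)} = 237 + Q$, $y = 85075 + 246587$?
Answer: $332331$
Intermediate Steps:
$y = 331662$
$l{\left(432 \right)} + y = \left(237 + 432\right) + 331662 = 669 + 331662 = 332331$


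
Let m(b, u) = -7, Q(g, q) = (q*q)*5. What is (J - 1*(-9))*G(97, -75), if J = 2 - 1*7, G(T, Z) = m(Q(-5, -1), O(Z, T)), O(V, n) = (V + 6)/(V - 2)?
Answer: -28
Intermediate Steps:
O(V, n) = (6 + V)/(-2 + V)
Q(g, q) = 5*q² (Q(g, q) = q²*5 = 5*q²)
G(T, Z) = -7
J = -5 (J = 2 - 7 = -5)
(J - 1*(-9))*G(97, -75) = (-5 - 1*(-9))*(-7) = (-5 + 9)*(-7) = 4*(-7) = -28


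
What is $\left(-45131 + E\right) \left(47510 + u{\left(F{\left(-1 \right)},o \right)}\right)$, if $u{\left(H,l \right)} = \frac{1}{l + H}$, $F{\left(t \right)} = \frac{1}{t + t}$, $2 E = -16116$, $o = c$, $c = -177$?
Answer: $- \frac{897088227072}{355} \approx -2.527 \cdot 10^{9}$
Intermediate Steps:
$o = -177$
$E = -8058$ ($E = \frac{1}{2} \left(-16116\right) = -8058$)
$F{\left(t \right)} = \frac{1}{2 t}$
$u{\left(H,l \right)} = \frac{1}{H + l}$
$\left(-45131 + E\right) \left(47510 + u{\left(F{\left(-1 \right)},o \right)}\right) = \left(-45131 - 8058\right) \left(47510 + \frac{1}{\frac{1}{2 \left(-1\right)} - 177}\right) = - 53189 \left(47510 + \frac{1}{\frac{1}{2} \left(-1\right) - 177}\right) = - 53189 \left(47510 + \frac{1}{- \frac{1}{2} - 177}\right) = - 53189 \left(47510 + \frac{1}{- \frac{355}{2}}\right) = - 53189 \left(47510 - \frac{2}{355}\right) = \left(-53189\right) \frac{16866048}{355} = - \frac{897088227072}{355}$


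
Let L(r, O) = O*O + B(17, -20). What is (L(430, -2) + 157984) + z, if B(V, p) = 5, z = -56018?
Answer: 101975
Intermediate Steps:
L(r, O) = 5 + O² (L(r, O) = O*O + 5 = O² + 5 = 5 + O²)
(L(430, -2) + 157984) + z = ((5 + (-2)²) + 157984) - 56018 = ((5 + 4) + 157984) - 56018 = (9 + 157984) - 56018 = 157993 - 56018 = 101975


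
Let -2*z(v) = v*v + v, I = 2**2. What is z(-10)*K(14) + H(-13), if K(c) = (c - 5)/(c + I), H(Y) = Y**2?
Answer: 293/2 ≈ 146.50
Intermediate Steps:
I = 4
z(v) = -v/2 - v**2/2 (z(v) = -(v*v + v)/2 = -(v**2 + v)/2 = -(v + v**2)/2 = -v/2 - v**2/2)
K(c) = (-5 + c)/(4 + c) (K(c) = (c - 5)/(c + 4) = (-5 + c)/(4 + c))
z(-10)*K(14) + H(-13) = (-1/2*(-10)*(1 - 10))*((-5 + 14)/(4 + 14)) + (-13)**2 = (-1/2*(-10)*(-9))*(9/18) + 169 = -5*9/2 + 169 = -45*1/2 + 169 = -45/2 + 169 = 293/2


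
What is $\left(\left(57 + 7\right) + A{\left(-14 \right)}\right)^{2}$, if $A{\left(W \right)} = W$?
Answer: $2500$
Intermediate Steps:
$\left(\left(57 + 7\right) + A{\left(-14 \right)}\right)^{2} = \left(\left(57 + 7\right) - 14\right)^{2} = \left(64 - 14\right)^{2} = 50^{2} = 2500$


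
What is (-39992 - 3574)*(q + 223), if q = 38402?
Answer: -1682736750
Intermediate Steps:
(-39992 - 3574)*(q + 223) = (-39992 - 3574)*(38402 + 223) = -43566*38625 = -1682736750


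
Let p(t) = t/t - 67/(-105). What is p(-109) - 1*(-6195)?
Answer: 650647/105 ≈ 6196.6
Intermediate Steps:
p(t) = 172/105 (p(t) = 1 - 67*(-1/105) = 1 + 67/105 = 172/105)
p(-109) - 1*(-6195) = 172/105 - 1*(-6195) = 172/105 + 6195 = 650647/105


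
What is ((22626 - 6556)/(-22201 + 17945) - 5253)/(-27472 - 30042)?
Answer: 11186419/122389792 ≈ 0.091400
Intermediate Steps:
((22626 - 6556)/(-22201 + 17945) - 5253)/(-27472 - 30042) = (16070/(-4256) - 5253)/(-57514) = (16070*(-1/4256) - 5253)*(-1/57514) = (-8035/2128 - 5253)*(-1/57514) = -11186419/2128*(-1/57514) = 11186419/122389792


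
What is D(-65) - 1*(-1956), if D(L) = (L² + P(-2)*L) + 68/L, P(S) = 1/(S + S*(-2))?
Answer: 799169/130 ≈ 6147.5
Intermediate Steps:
P(S) = -1/S (P(S) = 1/(S - 2*S) = 1/(-S) = -1/S)
D(L) = L² + L/2 + 68/L (D(L) = (L² + (-1/(-2))*L) + 68/L = (L² + (-1*(-½))*L) + 68/L = (L² + L/2) + 68/L = L² + L/2 + 68/L)
D(-65) - 1*(-1956) = ((-65)² + (½)*(-65) + 68/(-65)) - 1*(-1956) = (4225 - 65/2 + 68*(-1/65)) + 1956 = (4225 - 65/2 - 68/65) + 1956 = 544889/130 + 1956 = 799169/130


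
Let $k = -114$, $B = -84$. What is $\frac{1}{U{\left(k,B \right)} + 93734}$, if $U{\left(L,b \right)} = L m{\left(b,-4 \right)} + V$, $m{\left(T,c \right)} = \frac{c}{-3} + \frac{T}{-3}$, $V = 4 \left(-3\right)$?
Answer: $\frac{1}{90378} \approx 1.1065 \cdot 10^{-5}$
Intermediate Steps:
$V = -12$
$m{\left(T,c \right)} = - \frac{T}{3} - \frac{c}{3}$ ($m{\left(T,c \right)} = c \left(- \frac{1}{3}\right) + T \left(- \frac{1}{3}\right) = - \frac{c}{3} - \frac{T}{3} = - \frac{T}{3} - \frac{c}{3}$)
$U{\left(L,b \right)} = -12 + L \left(\frac{4}{3} - \frac{b}{3}\right)$ ($U{\left(L,b \right)} = L \left(- \frac{b}{3} - - \frac{4}{3}\right) - 12 = L \left(- \frac{b}{3} + \frac{4}{3}\right) - 12 = L \left(\frac{4}{3} - \frac{b}{3}\right) - 12 = -12 + L \left(\frac{4}{3} - \frac{b}{3}\right)$)
$\frac{1}{U{\left(k,B \right)} + 93734} = \frac{1}{\left(-12 - - 38 \left(-4 - 84\right)\right) + 93734} = \frac{1}{\left(-12 - \left(-38\right) \left(-88\right)\right) + 93734} = \frac{1}{\left(-12 - 3344\right) + 93734} = \frac{1}{-3356 + 93734} = \frac{1}{90378}$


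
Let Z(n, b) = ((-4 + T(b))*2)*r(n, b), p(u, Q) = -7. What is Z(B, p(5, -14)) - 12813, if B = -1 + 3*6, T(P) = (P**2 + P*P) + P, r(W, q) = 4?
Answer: -12117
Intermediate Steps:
T(P) = P + 2*P**2 (T(P) = (P**2 + P**2) + P = 2*P**2 + P = P + 2*P**2)
B = 17 (B = -1 + 18 = 17)
Z(n, b) = -32 + 8*b*(1 + 2*b) (Z(n, b) = ((-4 + b*(1 + 2*b))*2)*4 = (-8 + 2*b*(1 + 2*b))*4 = -32 + 8*b*(1 + 2*b))
Z(B, p(5, -14)) - 12813 = (-32 + 8*(-7)*(1 + 2*(-7))) - 12813 = (-32 + 8*(-7)*(1 - 14)) - 12813 = (-32 + 8*(-7)*(-13)) - 12813 = (-32 + 728) - 12813 = 696 - 12813 = -12117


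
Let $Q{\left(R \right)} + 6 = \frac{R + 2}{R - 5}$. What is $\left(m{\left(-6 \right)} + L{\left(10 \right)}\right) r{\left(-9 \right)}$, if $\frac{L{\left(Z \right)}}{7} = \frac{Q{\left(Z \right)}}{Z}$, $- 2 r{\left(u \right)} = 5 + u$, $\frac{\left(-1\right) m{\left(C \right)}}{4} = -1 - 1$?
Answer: $\frac{274}{25} \approx 10.96$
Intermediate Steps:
$m{\left(C \right)} = 8$ ($m{\left(C \right)} = - 4 \left(-1 - 1\right) = \left(-4\right) \left(-2\right) = 8$)
$Q{\left(R \right)} = -6 + \frac{2 + R}{-5 + R}$ ($Q{\left(R \right)} = -6 + \frac{R + 2}{R - 5} = -6 + \frac{2 + R}{-5 + R}$)
$r{\left(u \right)} = - \frac{5}{2} - \frac{u}{2}$ ($r{\left(u \right)} = - \frac{5 + u}{2} = - \frac{5}{2} - \frac{u}{2}$)
$L{\left(Z \right)} = \frac{7 \left(32 - 5 Z\right)}{Z \left(-5 + Z\right)}$ ($L{\left(Z \right)} = 7 \frac{\frac{1}{-5 + Z} \left(32 - 5 Z\right)}{Z} = 7 \frac{32 - 5 Z}{Z \left(-5 + Z\right)} = \frac{7 \left(32 - 5 Z\right)}{Z \left(-5 + Z\right)}$)
$\left(m{\left(-6 \right)} + L{\left(10 \right)}\right) r{\left(-9 \right)} = \left(8 + \frac{7 \left(32 - 50\right)}{10 \left(-5 + 10\right)}\right) \left(- \frac{5}{2} - - \frac{9}{2}\right) = \left(8 + 7 \cdot \frac{1}{10} \cdot \frac{1}{5} \left(32 - 50\right)\right) \left(- \frac{5}{2} + \frac{9}{2}\right) = \left(8 + 7 \cdot \frac{1}{10} \cdot \frac{1}{5} \left(-18\right)\right) 2 = \left(8 - \frac{63}{25}\right) 2 = \frac{137}{25} \cdot 2 = \frac{274}{25}$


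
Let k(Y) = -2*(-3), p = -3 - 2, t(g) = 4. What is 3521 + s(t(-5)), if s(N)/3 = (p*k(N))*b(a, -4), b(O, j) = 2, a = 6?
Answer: 3341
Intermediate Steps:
p = -5
k(Y) = 6
s(N) = -180 (s(N) = 3*(-5*6*2) = 3*(-30*2) = 3*(-60) = -180)
3521 + s(t(-5)) = 3521 - 180 = 3341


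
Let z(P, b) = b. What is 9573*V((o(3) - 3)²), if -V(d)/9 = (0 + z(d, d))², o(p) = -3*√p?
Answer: -195404076 - 111659472*√3 ≈ -3.8880e+8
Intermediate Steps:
V(d) = -9*d² (V(d) = -9*(0 + d)² = -9*d²)
9573*V((o(3) - 3)²) = 9573*(-9*(-3*√3 - 3)⁴) = 9573*(-9*(-3 - 3*√3)⁴) = -86157*(-3 - 3*√3)⁴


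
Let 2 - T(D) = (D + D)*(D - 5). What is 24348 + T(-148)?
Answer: -20938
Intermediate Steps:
T(D) = 2 - 2*D*(-5 + D) (T(D) = 2 - (D + D)*(D - 5) = 2 - 2*D*(-5 + D))
24348 + T(-148) = 24348 + (2 - 2*(-148)² + 10*(-148)) = 24348 + (2 - 2*21904 - 1480) = 24348 + (2 - 43808 - 1480) = 24348 - 45286 = -20938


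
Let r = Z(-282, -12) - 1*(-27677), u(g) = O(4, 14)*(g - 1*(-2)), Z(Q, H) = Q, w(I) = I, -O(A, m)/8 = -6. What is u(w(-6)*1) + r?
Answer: 27203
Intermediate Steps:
O(A, m) = 48 (O(A, m) = -8*(-6) = 48)
u(g) = 96 + 48*g (u(g) = 48*(g - 1*(-2)) = 48*(g + 2) = 48*(2 + g) = 96 + 48*g)
r = 27395 (r = -282 - 1*(-27677) = -282 + 27677 = 27395)
u(w(-6)*1) + r = (96 + 48*(-6*1)) + 27395 = (96 + 48*(-6)) + 27395 = (96 - 288) + 27395 = -192 + 27395 = 27203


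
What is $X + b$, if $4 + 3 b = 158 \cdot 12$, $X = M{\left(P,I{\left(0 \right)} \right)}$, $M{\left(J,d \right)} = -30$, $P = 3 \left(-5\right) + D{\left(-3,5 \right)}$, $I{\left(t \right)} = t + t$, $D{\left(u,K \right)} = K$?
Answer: $\frac{1802}{3} \approx 600.67$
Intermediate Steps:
$I{\left(t \right)} = 2 t$
$P = -10$ ($P = 3 \left(-5\right) + 5 = -15 + 5 = -10$)
$X = -30$
$b = \frac{1892}{3}$ ($b = - \frac{4}{3} + \frac{158 \cdot 12}{3} = - \frac{4}{3} + \frac{1}{3} \cdot 1896 = - \frac{4}{3} + 632 = \frac{1892}{3} \approx 630.67$)
$X + b = -30 + \frac{1892}{3} = \frac{1802}{3}$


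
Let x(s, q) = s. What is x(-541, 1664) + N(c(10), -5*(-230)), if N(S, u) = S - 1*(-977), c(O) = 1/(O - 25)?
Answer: 6539/15 ≈ 435.93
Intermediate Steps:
c(O) = 1/(-25 + O)
N(S, u) = 977 + S (N(S, u) = S + 977 = 977 + S)
x(-541, 1664) + N(c(10), -5*(-230)) = -541 + (977 + 1/(-25 + 10)) = -541 + (977 + 1/(-15)) = -541 + (977 - 1/15) = -541 + 14654/15 = 6539/15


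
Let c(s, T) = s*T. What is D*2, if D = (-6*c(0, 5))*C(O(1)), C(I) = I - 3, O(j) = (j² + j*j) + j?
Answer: 0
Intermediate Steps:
O(j) = j + 2*j² (O(j) = (j² + j²) + j = 2*j² + j = j + 2*j²)
C(I) = -3 + I
c(s, T) = T*s
D = 0 (D = (-30*0)*(-3 + 1*(1 + 2*1)) = (-6*0)*(-3 + 1*(1 + 2)) = 0*(-3 + 1*3) = 0*(-3 + 3) = 0*0 = 0)
D*2 = 0*2 = 0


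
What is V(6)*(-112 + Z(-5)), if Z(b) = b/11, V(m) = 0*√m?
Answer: 0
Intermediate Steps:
V(m) = 0
Z(b) = b/11 (Z(b) = b*(1/11) = b/11)
V(6)*(-112 + Z(-5)) = 0*(-112 + (1/11)*(-5)) = 0*(-112 - 5/11) = 0*(-1237/11) = 0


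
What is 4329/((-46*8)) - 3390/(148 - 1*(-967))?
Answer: -1214871/82064 ≈ -14.804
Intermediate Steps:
4329/((-46*8)) - 3390/(148 - 1*(-967)) = 4329/(-368) - 3390/(148 + 967) = 4329*(-1/368) - 3390/1115 = -4329/368 - 3390*1/1115 = -4329/368 - 678/223 = -1214871/82064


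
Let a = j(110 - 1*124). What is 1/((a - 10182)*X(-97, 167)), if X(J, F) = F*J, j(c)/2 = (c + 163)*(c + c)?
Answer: 1/300102674 ≈ 3.3322e-9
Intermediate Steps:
j(c) = 4*c*(163 + c) (j(c) = 2*((c + 163)*(c + c)) = 2*((163 + c)*(2*c)) = 2*(2*c*(163 + c)) = 4*c*(163 + c))
a = -8344 (a = 4*(110 - 1*124)*(163 + (110 - 1*124)) = 4*(110 - 124)*(163 + (110 - 124)) = 4*(-14)*(163 - 14) = 4*(-14)*149 = -8344)
1/((a - 10182)*X(-97, 167)) = 1/((-8344 - 10182)*((167*(-97)))) = 1/(-18526*(-16199)) = -1/18526*(-1/16199) = 1/300102674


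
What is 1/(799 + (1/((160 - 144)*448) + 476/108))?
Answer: 193536/155488283 ≈ 0.0012447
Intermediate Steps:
1/(799 + (1/((160 - 144)*448) + 476/108)) = 1/(799 + ((1/448)/16 + 476*(1/108))) = 1/(799 + ((1/16)*(1/448) + 119/27)) = 1/(799 + (1/7168 + 119/27)) = 1/(799 + 853019/193536) = 1/(155488283/193536) = 193536/155488283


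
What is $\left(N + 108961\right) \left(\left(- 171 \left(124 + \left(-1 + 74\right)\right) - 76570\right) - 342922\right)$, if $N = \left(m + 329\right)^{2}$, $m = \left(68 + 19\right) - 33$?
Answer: $-115855211350$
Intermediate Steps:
$m = 54$ ($m = 87 - 33 = 54$)
$N = 146689$ ($N = \left(54 + 329\right)^{2} = 383^{2} = 146689$)
$\left(N + 108961\right) \left(\left(- 171 \left(124 + \left(-1 + 74\right)\right) - 76570\right) - 342922\right) = \left(146689 + 108961\right) \left(\left(- 171 \left(124 + \left(-1 + 74\right)\right) - 76570\right) - 342922\right) = 255650 \left(\left(- 171 \left(124 + 73\right) - 76570\right) - 342922\right) = 255650 \left(\left(\left(-171\right) 197 - 76570\right) - 342922\right) = 255650 \left(\left(-33687 - 76570\right) - 342922\right) = 255650 \left(-110257 - 342922\right) = 255650 \left(-453179\right) = -115855211350$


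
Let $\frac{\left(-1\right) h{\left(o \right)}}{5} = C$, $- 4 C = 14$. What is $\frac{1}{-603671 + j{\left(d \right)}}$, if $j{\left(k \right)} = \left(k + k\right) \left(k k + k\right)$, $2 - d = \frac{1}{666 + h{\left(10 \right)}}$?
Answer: $- \frac{2554497863}{1542015091025921} \approx -1.6566 \cdot 10^{-6}$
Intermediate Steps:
$C = - \frac{7}{2}$ ($C = \left(- \frac{1}{4}\right) 14 = - \frac{7}{2} \approx -3.5$)
$h{\left(o \right)} = \frac{35}{2}$ ($h{\left(o \right)} = \left(-5\right) \left(- \frac{7}{2}\right) = \frac{35}{2}$)
$d = \frac{2732}{1367}$ ($d = 2 - \frac{1}{666 + \frac{35}{2}} = 2 - \frac{1}{\frac{1367}{2}} = 2 - \frac{2}{1367} = \frac{2732}{1367} \approx 1.9985$)
$j{\left(k \right)} = 2 k \left(k + k^{2}\right)$ ($j{\left(k \right)} = 2 k \left(k^{2} + k\right) = 2 k \left(k + k^{2}\right)$)
$\frac{1}{-603671 + j{\left(d \right)}} = \frac{1}{-603671 + 2 \left(\frac{2732}{1367}\right)^{2} \left(1 + \frac{2732}{1367}\right)} = \frac{1}{-603671 + 2 \cdot \frac{7463824}{1868689} \cdot \frac{4099}{1367}} = \frac{1}{-603671 + \frac{61188429152}{2554497863}} = \frac{1}{- \frac{1542015091025921}{2554497863}} = - \frac{2554497863}{1542015091025921}$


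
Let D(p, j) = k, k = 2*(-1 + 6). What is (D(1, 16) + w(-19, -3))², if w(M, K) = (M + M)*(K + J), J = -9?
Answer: 217156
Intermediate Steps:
k = 10 (k = 2*5 = 10)
D(p, j) = 10
w(M, K) = 2*M*(-9 + K) (w(M, K) = (M + M)*(K - 9) = (2*M)*(-9 + K) = 2*M*(-9 + K))
(D(1, 16) + w(-19, -3))² = (10 + 2*(-19)*(-9 - 3))² = (10 + 2*(-19)*(-12))² = (10 + 456)² = 466² = 217156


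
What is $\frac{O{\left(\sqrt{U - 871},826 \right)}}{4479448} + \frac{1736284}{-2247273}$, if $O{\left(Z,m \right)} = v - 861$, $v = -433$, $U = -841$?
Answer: $- \frac{3890250931247}{5033271272652} \approx -0.77291$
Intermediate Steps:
$O{\left(Z,m \right)} = -1294$ ($O{\left(Z,m \right)} = -433 - 861 = -1294$)
$\frac{O{\left(\sqrt{U - 871},826 \right)}}{4479448} + \frac{1736284}{-2247273} = - \frac{1294}{4479448} + \frac{1736284}{-2247273} = \left(-1294\right) \frac{1}{4479448} + 1736284 \left(- \frac{1}{2247273}\right) = - \frac{647}{2239724} - \frac{1736284}{2247273} = - \frac{3890250931247}{5033271272652}$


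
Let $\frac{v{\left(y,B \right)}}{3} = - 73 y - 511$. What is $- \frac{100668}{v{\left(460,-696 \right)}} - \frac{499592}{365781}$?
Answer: $- \frac{4757443636}{12469840071} \approx -0.38152$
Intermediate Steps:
$v{\left(y,B \right)} = -1533 - 219 y$ ($v{\left(y,B \right)} = 3 \left(- 73 y - 511\right) = 3 \left(-511 - 73 y\right) = -1533 - 219 y$)
$- \frac{100668}{v{\left(460,-696 \right)}} - \frac{499592}{365781} = - \frac{100668}{-1533 - 100740} - \frac{499592}{365781} = - \frac{100668}{-102273} - \frac{499592}{365781} = \left(-100668\right) \left(- \frac{1}{102273}\right) - \frac{499592}{365781} = \frac{33556}{34091} - \frac{499592}{365781} = - \frac{4757443636}{12469840071}$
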